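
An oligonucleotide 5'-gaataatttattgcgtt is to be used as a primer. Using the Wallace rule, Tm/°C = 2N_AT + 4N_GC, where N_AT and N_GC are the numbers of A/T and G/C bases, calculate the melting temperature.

T=8, A=5, C=1, G=3
AT pairs contribute 13, GC pairs contribute 4.
Tm = 2×13 + 4×4 = 42°C

42°C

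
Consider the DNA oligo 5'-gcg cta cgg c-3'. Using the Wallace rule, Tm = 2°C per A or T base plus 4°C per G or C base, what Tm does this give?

36°C

A=1, T=1, C=4, G=4
AT pairs contribute 2, GC pairs contribute 8.
Tm = 2(2) + 4(8) = 4 + 32 = 36°C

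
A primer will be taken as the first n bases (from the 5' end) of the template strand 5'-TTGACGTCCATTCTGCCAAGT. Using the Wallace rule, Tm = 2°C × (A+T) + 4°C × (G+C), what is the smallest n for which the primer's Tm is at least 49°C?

First 16 bases: TTGACGTCCATTCTGC → Tm = 48°C (< 49°C)
First 17 bases: TTGACGTCCATTCTGCC → Tm = 52°C (≥ 49°C)
Since every base adds ≥2°C, Tm only increases with n, so the threshold is first crossed at n = 17.

n = 17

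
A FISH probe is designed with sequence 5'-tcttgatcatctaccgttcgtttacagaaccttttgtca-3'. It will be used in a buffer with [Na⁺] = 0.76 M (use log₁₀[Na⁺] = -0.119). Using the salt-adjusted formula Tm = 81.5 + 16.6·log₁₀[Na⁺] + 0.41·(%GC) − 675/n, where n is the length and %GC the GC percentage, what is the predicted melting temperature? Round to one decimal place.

Length n = 39. Scanning the sequence gives T=16, G=5, C=10, A=8.
G+C = 15, so %GC = 15/39 × 100 = 38.462%
Salt term: 16.6 × (-0.119) = -1.975
GC term: 0.41 × 38.462 = 15.769; length term: −675/39 = −17.308
Tm = 81.5 + (-1.975) + 15.769 − 17.308 = 77.986 → 78.0°C

78.0°C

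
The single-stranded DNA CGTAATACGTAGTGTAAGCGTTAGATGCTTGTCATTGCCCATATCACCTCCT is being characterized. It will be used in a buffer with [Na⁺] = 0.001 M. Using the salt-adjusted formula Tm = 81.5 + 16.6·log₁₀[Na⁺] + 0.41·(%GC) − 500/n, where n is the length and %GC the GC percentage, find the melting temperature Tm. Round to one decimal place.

40.2°C

Length n = 52. C=13, A=12, G=10, T=17
G+C = 23, so %GC = 23/52 × 100 = 44.231%
Salt term: 16.6 × (-3) = -49.8
GC term: 0.41 × 44.231 = 18.135; length term: −500/52 = −9.615
Tm = 81.5 + (-49.8) + 18.135 − 9.615 = 40.22 → 40.2°C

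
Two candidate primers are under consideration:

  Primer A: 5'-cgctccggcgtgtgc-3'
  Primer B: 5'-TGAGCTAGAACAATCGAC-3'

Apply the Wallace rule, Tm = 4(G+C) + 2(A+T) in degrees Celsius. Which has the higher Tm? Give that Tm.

Primer A, 54°C

Primer A: A+T=3, G+C=12 → Tm = 2(3)+4(12) = 54°C
Primer B: A+T=10, G+C=8 → Tm = 2(10)+4(8) = 52°C
54°C vs 52°C → primer A is higher.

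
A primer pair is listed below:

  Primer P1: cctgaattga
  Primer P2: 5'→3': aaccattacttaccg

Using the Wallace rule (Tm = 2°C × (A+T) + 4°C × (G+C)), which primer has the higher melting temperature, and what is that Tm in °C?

Primer P1: A+T=6, G+C=4 → Tm = 2(6)+4(4) = 28°C
Primer P2: A+T=9, G+C=6 → Tm = 2(9)+4(6) = 42°C
28°C vs 42°C → primer P2 is higher.

Primer P2, 42°C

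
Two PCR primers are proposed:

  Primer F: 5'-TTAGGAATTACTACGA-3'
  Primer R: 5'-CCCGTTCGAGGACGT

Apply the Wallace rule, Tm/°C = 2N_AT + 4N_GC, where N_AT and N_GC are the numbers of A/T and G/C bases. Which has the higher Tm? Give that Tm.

Primer F: A+T=11, G+C=5 → Tm = 2(11)+4(5) = 42°C
Primer R: A+T=5, G+C=10 → Tm = 2(5)+4(10) = 50°C
42°C vs 50°C → primer R is higher.

Primer R, 50°C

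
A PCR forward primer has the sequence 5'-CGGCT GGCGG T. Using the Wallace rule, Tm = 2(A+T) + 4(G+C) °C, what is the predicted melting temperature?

40°C

A=0, C=3, G=6, T=2
A+T = 2, G+C = 9
Tm = 4·9 + 2·2 = 36 + 4 = 40°C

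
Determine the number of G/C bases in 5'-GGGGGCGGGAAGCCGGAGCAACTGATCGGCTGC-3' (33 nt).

24

Base counts: T=3, C=8, G=16, A=6
G+C = 16 + 8 = 24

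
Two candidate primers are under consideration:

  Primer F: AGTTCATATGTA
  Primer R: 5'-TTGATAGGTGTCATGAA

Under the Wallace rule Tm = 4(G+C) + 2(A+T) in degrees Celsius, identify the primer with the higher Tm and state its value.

Primer R, 46°C

Primer F: A+T=9, G+C=3 → Tm = 2(9)+4(3) = 30°C
Primer R: A+T=11, G+C=6 → Tm = 2(11)+4(6) = 46°C
30°C vs 46°C → primer R is higher.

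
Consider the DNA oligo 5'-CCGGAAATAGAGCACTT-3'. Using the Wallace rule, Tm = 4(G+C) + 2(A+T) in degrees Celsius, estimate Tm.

50°C

Base counts: A=6, C=4, T=3, G=4
So N_AT = 9 and N_GC = 8.
Tm = 2×9 + 4×8 = 50°C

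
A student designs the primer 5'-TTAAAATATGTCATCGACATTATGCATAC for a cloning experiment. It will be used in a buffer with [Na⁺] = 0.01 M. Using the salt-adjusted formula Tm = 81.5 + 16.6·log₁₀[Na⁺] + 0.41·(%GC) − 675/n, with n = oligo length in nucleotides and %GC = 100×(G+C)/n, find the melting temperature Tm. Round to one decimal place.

36.3°C

Length n = 29. Base counts: C=5, T=10, G=3, A=11
G+C = 8, so %GC = 8/29 × 100 = 27.586%
Salt term: 16.6 × (-2) = -33.2
GC term: 0.41 × 27.586 = 11.31; length term: −675/29 = −23.276
Tm = 81.5 + (-33.2) + 11.31 − 23.276 = 36.334 → 36.3°C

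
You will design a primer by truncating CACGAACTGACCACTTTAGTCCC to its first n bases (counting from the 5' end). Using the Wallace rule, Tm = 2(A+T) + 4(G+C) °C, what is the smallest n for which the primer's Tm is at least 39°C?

n = 13

First 12 bases: CACGAACTGACC → Tm = 38°C (< 39°C)
First 13 bases: CACGAACTGACCA → Tm = 40°C (≥ 39°C)
Since every base adds ≥2°C, Tm only increases with n, so the threshold is first crossed at n = 13.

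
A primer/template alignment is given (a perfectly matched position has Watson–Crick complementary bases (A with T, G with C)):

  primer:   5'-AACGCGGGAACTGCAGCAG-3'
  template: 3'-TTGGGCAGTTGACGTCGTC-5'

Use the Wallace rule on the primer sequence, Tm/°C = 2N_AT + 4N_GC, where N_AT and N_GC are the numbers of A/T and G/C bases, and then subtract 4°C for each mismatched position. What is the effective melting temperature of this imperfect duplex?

50°C

Primer base counts: A=6, T=1, G=7, C=5 → A+T=7, G+C=12
Perfect-match Tm = 2(7) + 4(12) = 14 + 48 = 62°C
Mismatches (positions where the bases are not complementary): 3 (at positions 4, 7, 8)
Effective Tm = 62 − 3×4 = 62 − 12 = 50°C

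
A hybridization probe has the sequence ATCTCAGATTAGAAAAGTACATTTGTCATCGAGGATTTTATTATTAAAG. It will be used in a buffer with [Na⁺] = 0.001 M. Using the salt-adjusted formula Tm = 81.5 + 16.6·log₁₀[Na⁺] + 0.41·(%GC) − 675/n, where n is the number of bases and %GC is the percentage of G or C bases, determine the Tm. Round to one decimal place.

28.8°C

Length n = 49. Base counts: A=18, G=8, C=5, T=18
G+C = 13, so %GC = 13/49 × 100 = 26.531%
Salt term: 16.6 × (-3) = -49.8
GC term: 0.41 × 26.531 = 10.878; length term: −675/49 = −13.776
Tm = 81.5 + (-49.8) + 10.878 − 13.776 = 28.802 → 28.8°C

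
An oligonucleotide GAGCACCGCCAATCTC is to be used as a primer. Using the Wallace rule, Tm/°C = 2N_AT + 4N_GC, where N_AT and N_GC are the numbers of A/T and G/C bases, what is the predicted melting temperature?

Scanning the sequence gives G=3, C=7, A=4, T=2.
So N_AT = 6 and N_GC = 10.
Tm = 2×6 + 4×10 = 52°C

52°C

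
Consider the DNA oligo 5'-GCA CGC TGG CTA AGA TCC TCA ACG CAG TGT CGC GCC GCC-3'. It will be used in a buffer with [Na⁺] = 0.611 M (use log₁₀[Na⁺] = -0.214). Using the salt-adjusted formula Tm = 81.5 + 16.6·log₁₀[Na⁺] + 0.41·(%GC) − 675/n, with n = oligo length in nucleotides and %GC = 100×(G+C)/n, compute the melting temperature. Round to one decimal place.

Length n = 39. Scanning the sequence gives C=15, A=7, G=11, T=6.
G+C = 26, so %GC = 26/39 × 100 = 66.667%
Salt term: 16.6 × (-0.214) = -3.552
GC term: 0.41 × 66.667 = 27.333; length term: −675/39 = −17.308
Tm = 81.5 + (-3.552) + 27.333 − 17.308 = 87.973 → 88.0°C

88.0°C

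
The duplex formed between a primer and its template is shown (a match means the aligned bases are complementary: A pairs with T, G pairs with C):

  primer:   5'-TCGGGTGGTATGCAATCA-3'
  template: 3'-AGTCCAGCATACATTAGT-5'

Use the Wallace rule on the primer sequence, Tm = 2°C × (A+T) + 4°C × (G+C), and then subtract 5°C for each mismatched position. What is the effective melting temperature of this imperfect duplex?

Primer base counts: A=4, T=5, G=6, C=3 → A+T=9, G+C=9
Perfect-match Tm = 2(9) + 4(9) = 18 + 36 = 54°C
Mismatches (positions where the bases are not complementary): 3 (at positions 3, 7, 13)
Effective Tm = 54 − 3×5 = 54 − 15 = 39°C

39°C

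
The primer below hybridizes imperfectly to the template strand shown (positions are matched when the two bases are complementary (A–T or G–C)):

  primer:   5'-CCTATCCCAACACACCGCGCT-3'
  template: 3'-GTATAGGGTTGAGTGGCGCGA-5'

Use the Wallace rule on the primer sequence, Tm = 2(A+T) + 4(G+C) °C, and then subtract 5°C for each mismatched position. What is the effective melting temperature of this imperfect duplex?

58°C

Primer base counts: A=5, T=3, G=2, C=11 → A+T=8, G+C=13
Perfect-match Tm = 2(8) + 4(13) = 16 + 52 = 68°C
Mismatches (positions where the bases are not complementary): 2 (at positions 2, 12)
Effective Tm = 68 − 2×5 = 68 − 10 = 58°C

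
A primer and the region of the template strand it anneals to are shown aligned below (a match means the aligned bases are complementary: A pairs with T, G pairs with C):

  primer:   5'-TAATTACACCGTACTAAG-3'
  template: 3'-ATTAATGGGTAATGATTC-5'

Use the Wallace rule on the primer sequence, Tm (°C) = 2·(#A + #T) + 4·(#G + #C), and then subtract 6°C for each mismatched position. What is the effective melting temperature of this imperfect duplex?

30°C

Primer base counts: A=7, T=5, G=2, C=4 → A+T=12, G+C=6
Perfect-match Tm = 2(12) + 4(6) = 24 + 24 = 48°C
Mismatches (positions where the bases are not complementary): 3 (at positions 8, 10, 11)
Effective Tm = 48 − 3×6 = 48 − 18 = 30°C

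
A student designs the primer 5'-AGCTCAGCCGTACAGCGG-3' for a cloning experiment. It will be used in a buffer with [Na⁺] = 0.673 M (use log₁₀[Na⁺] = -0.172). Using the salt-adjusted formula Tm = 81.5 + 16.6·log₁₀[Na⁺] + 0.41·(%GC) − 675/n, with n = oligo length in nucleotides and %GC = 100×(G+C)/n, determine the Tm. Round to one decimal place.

68.5°C

Length n = 18. T=2, G=6, C=6, A=4
G+C = 12, so %GC = 12/18 × 100 = 66.667%
Salt term: 16.6 × (-0.172) = -2.855
GC term: 0.41 × 66.667 = 27.333; length term: −675/18 = −37.5
Tm = 81.5 + (-2.855) + 27.333 − 37.5 = 68.478 → 68.5°C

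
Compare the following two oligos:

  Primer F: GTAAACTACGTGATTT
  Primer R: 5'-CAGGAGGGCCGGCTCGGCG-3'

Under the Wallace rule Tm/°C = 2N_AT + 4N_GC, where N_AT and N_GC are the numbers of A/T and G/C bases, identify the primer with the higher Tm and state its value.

Primer F: A+T=11, G+C=5 → Tm = 2(11)+4(5) = 42°C
Primer R: A+T=3, G+C=16 → Tm = 2(3)+4(16) = 70°C
42°C vs 70°C → primer R is higher.

Primer R, 70°C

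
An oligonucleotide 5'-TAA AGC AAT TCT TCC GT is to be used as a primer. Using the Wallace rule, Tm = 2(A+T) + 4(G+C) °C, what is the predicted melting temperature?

46°C

Counting bases: T=6, A=5, G=2, C=4
A+T = 11, G+C = 6
Tm = 2×11 + 4×6 = 46°C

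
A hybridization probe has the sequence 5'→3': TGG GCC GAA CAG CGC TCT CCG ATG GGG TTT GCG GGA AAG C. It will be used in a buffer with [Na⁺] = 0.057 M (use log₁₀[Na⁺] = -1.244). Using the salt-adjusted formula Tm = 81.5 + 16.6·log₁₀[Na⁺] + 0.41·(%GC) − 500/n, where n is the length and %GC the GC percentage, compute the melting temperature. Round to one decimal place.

75.0°C

Length n = 40. A=7, G=16, C=10, T=7
G+C = 26, so %GC = 26/40 × 100 = 65%
Salt term: 16.6 × (-1.244) = -20.65
GC term: 0.41 × 65 = 26.65; length term: −500/40 = −12.5
Tm = 81.5 + (-20.65) + 26.65 − 12.5 = 75 → 75.0°C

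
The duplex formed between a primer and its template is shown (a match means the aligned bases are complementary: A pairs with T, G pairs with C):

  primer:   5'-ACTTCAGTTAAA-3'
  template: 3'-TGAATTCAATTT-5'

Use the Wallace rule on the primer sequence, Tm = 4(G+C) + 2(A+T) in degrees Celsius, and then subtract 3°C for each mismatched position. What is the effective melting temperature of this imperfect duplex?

Primer base counts: A=5, T=4, G=1, C=2 → A+T=9, G+C=3
Perfect-match Tm = 2(9) + 4(3) = 18 + 12 = 30°C
Mismatches (positions where the bases are not complementary): 1 (at position 5)
Effective Tm = 30 − 1×3 = 30 − 3 = 27°C

27°C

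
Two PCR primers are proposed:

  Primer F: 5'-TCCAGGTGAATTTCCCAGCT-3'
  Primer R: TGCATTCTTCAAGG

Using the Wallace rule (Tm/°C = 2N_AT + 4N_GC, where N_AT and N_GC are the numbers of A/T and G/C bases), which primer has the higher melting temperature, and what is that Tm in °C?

Primer F: A+T=10, G+C=10 → Tm = 2(10)+4(10) = 60°C
Primer R: A+T=8, G+C=6 → Tm = 2(8)+4(6) = 40°C
60°C vs 40°C → primer F is higher.

Primer F, 60°C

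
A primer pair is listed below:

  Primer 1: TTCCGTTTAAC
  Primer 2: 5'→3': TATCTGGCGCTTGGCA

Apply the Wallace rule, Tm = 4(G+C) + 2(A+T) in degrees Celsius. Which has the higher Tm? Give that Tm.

Primer 1: A+T=7, G+C=4 → Tm = 2(7)+4(4) = 30°C
Primer 2: A+T=7, G+C=9 → Tm = 2(7)+4(9) = 50°C
30°C vs 50°C → primer 2 is higher.

Primer 2, 50°C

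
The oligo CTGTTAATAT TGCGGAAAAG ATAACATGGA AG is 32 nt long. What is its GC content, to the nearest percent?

34%

T=8, G=8, A=13, C=3
G+C = 8 + 3 = 11 out of 32 bases
%GC = 11/32 × 100 = 34.38% ≈ 34%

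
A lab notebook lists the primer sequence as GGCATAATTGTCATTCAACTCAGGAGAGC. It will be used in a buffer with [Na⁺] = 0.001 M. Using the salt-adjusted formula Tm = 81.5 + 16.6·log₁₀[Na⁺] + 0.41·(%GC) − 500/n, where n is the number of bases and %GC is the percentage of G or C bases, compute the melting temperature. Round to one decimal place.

32.8°C

Length n = 29. Base counts: C=6, A=9, T=7, G=7
G+C = 13, so %GC = 13/29 × 100 = 44.828%
Salt term: 16.6 × (-3) = -49.8
GC term: 0.41 × 44.828 = 18.379; length term: −500/29 = −17.241
Tm = 81.5 + (-49.8) + 18.379 − 17.241 = 32.838 → 32.8°C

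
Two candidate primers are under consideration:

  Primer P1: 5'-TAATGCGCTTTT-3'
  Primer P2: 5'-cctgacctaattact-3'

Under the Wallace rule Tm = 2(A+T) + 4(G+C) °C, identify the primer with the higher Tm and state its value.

Primer P1: A+T=8, G+C=4 → Tm = 2(8)+4(4) = 32°C
Primer P2: A+T=9, G+C=6 → Tm = 2(9)+4(6) = 42°C
32°C vs 42°C → primer P2 is higher.

Primer P2, 42°C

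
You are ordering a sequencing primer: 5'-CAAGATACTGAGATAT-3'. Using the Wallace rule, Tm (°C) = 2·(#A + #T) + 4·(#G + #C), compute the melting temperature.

Base counts: C=2, A=7, G=3, T=4
AT pairs contribute 11, GC pairs contribute 5.
Tm = 4·5 + 2·11 = 20 + 22 = 42°C

42°C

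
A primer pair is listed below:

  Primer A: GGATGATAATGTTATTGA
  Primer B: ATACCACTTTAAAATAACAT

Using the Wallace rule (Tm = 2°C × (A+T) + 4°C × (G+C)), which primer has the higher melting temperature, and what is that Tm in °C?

Primer B, 48°C

Primer A: A+T=13, G+C=5 → Tm = 2(13)+4(5) = 46°C
Primer B: A+T=16, G+C=4 → Tm = 2(16)+4(4) = 48°C
46°C vs 48°C → primer B is higher.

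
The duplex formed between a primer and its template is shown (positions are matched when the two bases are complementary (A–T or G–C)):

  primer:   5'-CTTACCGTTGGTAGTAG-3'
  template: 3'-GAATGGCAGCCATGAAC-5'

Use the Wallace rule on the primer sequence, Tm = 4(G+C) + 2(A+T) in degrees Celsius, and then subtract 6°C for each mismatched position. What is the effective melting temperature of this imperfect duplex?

32°C

Primer base counts: A=3, T=6, G=5, C=3 → A+T=9, G+C=8
Perfect-match Tm = 2(9) + 4(8) = 18 + 32 = 50°C
Mismatches (positions where the bases are not complementary): 3 (at positions 9, 14, 16)
Effective Tm = 50 − 3×6 = 50 − 18 = 32°C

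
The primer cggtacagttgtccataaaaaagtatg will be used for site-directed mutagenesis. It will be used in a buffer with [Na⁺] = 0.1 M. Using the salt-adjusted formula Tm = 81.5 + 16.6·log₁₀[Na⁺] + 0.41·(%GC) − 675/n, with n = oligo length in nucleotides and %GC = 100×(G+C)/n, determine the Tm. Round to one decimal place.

Length n = 27. Scanning the sequence gives C=4, T=7, A=10, G=6.
G+C = 10, so %GC = 10/27 × 100 = 37.037%
Salt term: 16.6 × (-1) = -16.6
GC term: 0.41 × 37.037 = 15.185; length term: −675/27 = −25
Tm = 81.5 + (-16.6) + 15.185 − 25 = 55.085 → 55.1°C

55.1°C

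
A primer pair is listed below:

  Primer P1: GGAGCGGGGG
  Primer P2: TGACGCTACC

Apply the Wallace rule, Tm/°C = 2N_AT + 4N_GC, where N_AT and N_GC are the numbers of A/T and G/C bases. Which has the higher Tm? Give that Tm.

Primer P1: A+T=1, G+C=9 → Tm = 2(1)+4(9) = 38°C
Primer P2: A+T=4, G+C=6 → Tm = 2(4)+4(6) = 32°C
38°C vs 32°C → primer P1 is higher.

Primer P1, 38°C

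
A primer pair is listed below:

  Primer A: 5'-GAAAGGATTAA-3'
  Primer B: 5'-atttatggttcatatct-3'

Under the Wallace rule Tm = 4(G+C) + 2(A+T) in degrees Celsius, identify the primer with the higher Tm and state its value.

Primer A: A+T=8, G+C=3 → Tm = 2(8)+4(3) = 28°C
Primer B: A+T=13, G+C=4 → Tm = 2(13)+4(4) = 42°C
28°C vs 42°C → primer B is higher.

Primer B, 42°C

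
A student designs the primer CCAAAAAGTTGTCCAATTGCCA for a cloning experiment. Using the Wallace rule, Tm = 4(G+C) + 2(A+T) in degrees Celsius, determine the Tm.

62°C

Counting bases: T=5, C=6, G=3, A=8
So N_AT = 13 and N_GC = 9.
Tm = 2(13) + 4(9) = 26 + 36 = 62°C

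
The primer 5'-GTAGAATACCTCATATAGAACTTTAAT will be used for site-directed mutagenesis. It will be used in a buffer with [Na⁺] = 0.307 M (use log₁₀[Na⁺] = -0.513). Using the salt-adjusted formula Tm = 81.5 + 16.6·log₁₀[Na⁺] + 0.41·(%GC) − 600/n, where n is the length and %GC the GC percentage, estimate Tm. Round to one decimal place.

61.4°C

Length n = 27. G=3, C=4, T=9, A=11
G+C = 7, so %GC = 7/27 × 100 = 25.926%
Salt term: 16.6 × (-0.513) = -8.516
GC term: 0.41 × 25.926 = 10.63; length term: −600/27 = −22.222
Tm = 81.5 + (-8.516) + 10.63 − 22.222 = 61.392 → 61.4°C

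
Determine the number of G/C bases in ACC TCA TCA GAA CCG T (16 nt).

8

Scanning the sequence gives C=6, G=2, T=3, A=5.
G+C = 2 + 6 = 8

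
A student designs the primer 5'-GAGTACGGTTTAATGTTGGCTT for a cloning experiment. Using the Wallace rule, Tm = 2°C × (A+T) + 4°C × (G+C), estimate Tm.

62°C

Scanning the sequence gives T=9, A=4, G=7, C=2.
A+T = 13, G+C = 9
Tm = 2(13) + 4(9) = 26 + 36 = 62°C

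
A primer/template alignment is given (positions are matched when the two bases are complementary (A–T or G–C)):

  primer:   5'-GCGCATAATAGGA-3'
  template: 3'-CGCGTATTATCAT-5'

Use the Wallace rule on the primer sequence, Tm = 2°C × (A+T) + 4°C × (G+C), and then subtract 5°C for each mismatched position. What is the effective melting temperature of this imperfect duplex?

Primer base counts: A=5, T=2, G=4, C=2 → A+T=7, G+C=6
Perfect-match Tm = 2(7) + 4(6) = 14 + 24 = 38°C
Mismatches (positions where the bases are not complementary): 1 (at position 12)
Effective Tm = 38 − 1×5 = 38 − 5 = 33°C

33°C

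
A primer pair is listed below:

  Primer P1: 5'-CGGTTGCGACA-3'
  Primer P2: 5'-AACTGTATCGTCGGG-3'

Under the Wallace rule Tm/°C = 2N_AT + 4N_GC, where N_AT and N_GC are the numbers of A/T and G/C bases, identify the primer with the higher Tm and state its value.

Primer P2, 46°C

Primer P1: A+T=4, G+C=7 → Tm = 2(4)+4(7) = 36°C
Primer P2: A+T=7, G+C=8 → Tm = 2(7)+4(8) = 46°C
36°C vs 46°C → primer P2 is higher.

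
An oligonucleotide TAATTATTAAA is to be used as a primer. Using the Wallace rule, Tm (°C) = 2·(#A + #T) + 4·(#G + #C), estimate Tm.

22°C

Scanning the sequence gives A=6, C=0, T=5, G=0.
So N_AT = 11 and N_GC = 0.
Tm = 4·0 + 2·11 = 0 + 22 = 22°C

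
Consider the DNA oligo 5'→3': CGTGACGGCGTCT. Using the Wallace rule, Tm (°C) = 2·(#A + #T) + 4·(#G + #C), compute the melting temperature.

Base counts: C=4, G=5, A=1, T=3
So N_AT = 4 and N_GC = 9.
Tm = 4·9 + 2·4 = 36 + 8 = 44°C

44°C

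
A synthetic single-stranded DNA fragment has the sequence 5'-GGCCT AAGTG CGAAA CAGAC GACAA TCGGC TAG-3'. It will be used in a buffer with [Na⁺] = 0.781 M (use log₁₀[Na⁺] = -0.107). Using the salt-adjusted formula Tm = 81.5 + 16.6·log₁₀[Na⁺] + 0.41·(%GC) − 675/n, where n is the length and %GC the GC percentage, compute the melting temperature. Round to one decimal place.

Length n = 33. Counting bases: C=8, G=10, T=4, A=11
G+C = 18, so %GC = 18/33 × 100 = 54.545%
Salt term: 16.6 × (-0.107) = -1.776
GC term: 0.41 × 54.545 = 22.363; length term: −675/33 = −20.455
Tm = 81.5 + (-1.776) + 22.363 − 20.455 = 81.632 → 81.6°C

81.6°C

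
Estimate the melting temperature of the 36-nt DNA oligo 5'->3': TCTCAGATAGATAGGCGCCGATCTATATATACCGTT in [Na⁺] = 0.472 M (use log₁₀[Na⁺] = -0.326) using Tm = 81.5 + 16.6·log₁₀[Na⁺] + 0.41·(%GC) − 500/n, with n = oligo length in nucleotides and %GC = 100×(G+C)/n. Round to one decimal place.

Length n = 36. Base counts: T=11, C=8, A=10, G=7
G+C = 15, so %GC = 15/36 × 100 = 41.667%
Salt term: 16.6 × (-0.326) = -5.412
GC term: 0.41 × 41.667 = 17.083; length term: −500/36 = −13.889
Tm = 81.5 + (-5.412) + 17.083 − 13.889 = 79.282 → 79.3°C

79.3°C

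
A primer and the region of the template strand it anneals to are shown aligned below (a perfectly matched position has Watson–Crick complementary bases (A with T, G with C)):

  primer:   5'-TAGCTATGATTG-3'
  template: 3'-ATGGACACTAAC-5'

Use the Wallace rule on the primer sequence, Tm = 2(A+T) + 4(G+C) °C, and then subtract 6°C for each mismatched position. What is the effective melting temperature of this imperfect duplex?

20°C

Primer base counts: A=3, T=5, G=3, C=1 → A+T=8, G+C=4
Perfect-match Tm = 2(8) + 4(4) = 16 + 16 = 32°C
Mismatches (positions where the bases are not complementary): 2 (at positions 3, 6)
Effective Tm = 32 − 2×6 = 32 − 12 = 20°C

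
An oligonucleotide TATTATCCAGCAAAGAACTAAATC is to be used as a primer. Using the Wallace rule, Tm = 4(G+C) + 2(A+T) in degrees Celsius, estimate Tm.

62°C

Base counts: A=11, T=6, C=5, G=2
So N_AT = 17 and N_GC = 7.
Tm = 2(17) + 4(7) = 34 + 28 = 62°C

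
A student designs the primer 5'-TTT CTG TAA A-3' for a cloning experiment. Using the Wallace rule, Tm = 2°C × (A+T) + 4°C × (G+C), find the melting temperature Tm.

Base counts: C=1, A=3, T=5, G=1
AT pairs contribute 8, GC pairs contribute 2.
Tm = 2(8) + 4(2) = 16 + 8 = 24°C

24°C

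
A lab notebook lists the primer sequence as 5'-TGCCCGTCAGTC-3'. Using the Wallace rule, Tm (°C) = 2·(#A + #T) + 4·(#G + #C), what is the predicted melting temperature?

40°C

Counting bases: G=3, T=3, A=1, C=5
So N_AT = 4 and N_GC = 8.
Tm = 4·8 + 2·4 = 32 + 8 = 40°C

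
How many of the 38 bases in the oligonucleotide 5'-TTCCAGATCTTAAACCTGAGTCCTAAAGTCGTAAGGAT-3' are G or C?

T=11, A=12, G=7, C=8
Total G or C: 7 + 8 = 15

15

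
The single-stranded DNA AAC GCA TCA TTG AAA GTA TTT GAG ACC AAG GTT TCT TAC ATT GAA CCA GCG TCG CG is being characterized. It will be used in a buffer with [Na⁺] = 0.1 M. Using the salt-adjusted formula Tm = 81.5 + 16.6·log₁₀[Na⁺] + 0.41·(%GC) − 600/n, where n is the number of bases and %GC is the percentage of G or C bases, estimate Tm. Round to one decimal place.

71.8°C

Length n = 56. Scanning the sequence gives T=15, G=12, A=17, C=12.
G+C = 24, so %GC = 24/56 × 100 = 42.857%
Salt term: 16.6 × (-1) = -16.6
GC term: 0.41 × 42.857 = 17.571; length term: −600/56 = −10.714
Tm = 81.5 + (-16.6) + 17.571 − 10.714 = 71.757 → 71.8°C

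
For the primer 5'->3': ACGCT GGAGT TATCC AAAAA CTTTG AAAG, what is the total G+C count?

11

G=6, A=11, T=7, C=5
Total G or C: 6 + 5 = 11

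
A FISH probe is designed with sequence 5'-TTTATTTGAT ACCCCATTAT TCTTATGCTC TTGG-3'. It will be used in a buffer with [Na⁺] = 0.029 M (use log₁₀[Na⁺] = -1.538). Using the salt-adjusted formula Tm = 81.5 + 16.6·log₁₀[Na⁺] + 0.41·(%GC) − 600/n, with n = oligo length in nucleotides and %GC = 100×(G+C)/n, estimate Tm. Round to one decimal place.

51.6°C

Length n = 34. Scanning the sequence gives G=4, A=6, C=7, T=17.
G+C = 11, so %GC = 11/34 × 100 = 32.353%
Salt term: 16.6 × (-1.538) = -25.531
GC term: 0.41 × 32.353 = 13.265; length term: −600/34 = −17.647
Tm = 81.5 + (-25.531) + 13.265 − 17.647 = 51.587 → 51.6°C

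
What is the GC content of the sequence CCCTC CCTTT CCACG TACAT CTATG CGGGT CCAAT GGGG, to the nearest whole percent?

Scanning the sequence gives G=9, C=14, T=10, A=6.
G+C = 9 + 14 = 23 out of 39 bases
%GC = 23/39 × 100 = 58.97% ≈ 59%

59%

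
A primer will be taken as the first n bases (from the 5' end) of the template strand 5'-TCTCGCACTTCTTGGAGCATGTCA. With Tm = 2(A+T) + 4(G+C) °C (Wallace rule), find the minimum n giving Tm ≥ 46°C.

n = 15

First 14 bases: TCTCGCACTTCTTG → Tm = 42°C (< 46°C)
First 15 bases: TCTCGCACTTCTTGG → Tm = 46°C (≥ 46°C)
Since every base adds ≥2°C, Tm only increases with n, so the threshold is first crossed at n = 15.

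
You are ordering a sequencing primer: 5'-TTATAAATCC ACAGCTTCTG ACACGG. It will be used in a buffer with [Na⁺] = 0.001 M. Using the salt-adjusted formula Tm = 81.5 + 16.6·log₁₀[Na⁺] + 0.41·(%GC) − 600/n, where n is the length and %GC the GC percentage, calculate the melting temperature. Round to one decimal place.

26.0°C

Length n = 26. Counting bases: G=4, C=7, A=8, T=7
G+C = 11, so %GC = 11/26 × 100 = 42.308%
Salt term: 16.6 × (-3) = -49.8
GC term: 0.41 × 42.308 = 17.346; length term: −600/26 = −23.077
Tm = 81.5 + (-49.8) + 17.346 − 23.077 = 25.969 → 26.0°C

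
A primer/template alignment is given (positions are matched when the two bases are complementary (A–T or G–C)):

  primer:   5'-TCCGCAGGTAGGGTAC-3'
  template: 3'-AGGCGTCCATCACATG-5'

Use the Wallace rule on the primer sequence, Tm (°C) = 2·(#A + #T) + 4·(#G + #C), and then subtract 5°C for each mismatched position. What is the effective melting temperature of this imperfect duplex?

Primer base counts: A=3, T=3, G=6, C=4 → A+T=6, G+C=10
Perfect-match Tm = 2(6) + 4(10) = 12 + 40 = 52°C
Mismatches (positions where the bases are not complementary): 1 (at position 12)
Effective Tm = 52 − 1×5 = 52 − 5 = 47°C

47°C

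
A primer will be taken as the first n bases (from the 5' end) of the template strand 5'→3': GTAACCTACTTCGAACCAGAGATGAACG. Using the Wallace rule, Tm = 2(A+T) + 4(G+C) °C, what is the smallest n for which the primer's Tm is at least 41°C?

n = 15

First 14 bases: GTAACCTACTTCGA → Tm = 40°C (< 41°C)
First 15 bases: GTAACCTACTTCGAA → Tm = 42°C (≥ 41°C)
Since every base adds ≥2°C, Tm only increases with n, so the threshold is first crossed at n = 15.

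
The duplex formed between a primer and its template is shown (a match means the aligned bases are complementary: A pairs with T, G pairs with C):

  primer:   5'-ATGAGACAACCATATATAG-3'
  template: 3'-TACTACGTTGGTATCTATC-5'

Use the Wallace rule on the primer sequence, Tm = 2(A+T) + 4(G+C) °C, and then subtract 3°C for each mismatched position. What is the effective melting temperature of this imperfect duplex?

41°C

Primer base counts: A=9, T=4, G=3, C=3 → A+T=13, G+C=6
Perfect-match Tm = 2(13) + 4(6) = 26 + 24 = 50°C
Mismatches (positions where the bases are not complementary): 3 (at positions 5, 6, 15)
Effective Tm = 50 − 3×3 = 50 − 9 = 41°C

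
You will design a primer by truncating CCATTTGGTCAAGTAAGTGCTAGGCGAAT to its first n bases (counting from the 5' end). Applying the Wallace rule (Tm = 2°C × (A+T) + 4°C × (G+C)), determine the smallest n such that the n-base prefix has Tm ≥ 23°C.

First 7 bases: CCATTTG → Tm = 20°C (< 23°C)
First 8 bases: CCATTTGG → Tm = 24°C (≥ 23°C)
Each additional base adds 2°C (A/T) or 4°C (G/C), so Tm is non-decreasing in n; n = 8 is the first length to reach 23°C.

n = 8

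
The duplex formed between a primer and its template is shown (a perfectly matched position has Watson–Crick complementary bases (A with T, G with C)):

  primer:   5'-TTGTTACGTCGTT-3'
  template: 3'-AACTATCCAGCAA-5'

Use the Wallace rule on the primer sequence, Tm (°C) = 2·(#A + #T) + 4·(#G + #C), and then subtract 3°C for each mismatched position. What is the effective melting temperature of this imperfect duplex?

30°C

Primer base counts: A=1, T=7, G=3, C=2 → A+T=8, G+C=5
Perfect-match Tm = 2(8) + 4(5) = 16 + 20 = 36°C
Mismatches (positions where the bases are not complementary): 2 (at positions 4, 7)
Effective Tm = 36 − 2×3 = 36 − 6 = 30°C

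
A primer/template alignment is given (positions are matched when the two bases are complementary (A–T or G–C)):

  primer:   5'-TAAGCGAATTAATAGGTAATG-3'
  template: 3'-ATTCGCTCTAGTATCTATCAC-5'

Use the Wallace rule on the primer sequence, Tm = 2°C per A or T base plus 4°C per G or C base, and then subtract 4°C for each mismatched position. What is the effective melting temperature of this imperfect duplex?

34°C

Primer base counts: A=9, T=6, G=5, C=1 → A+T=15, G+C=6
Perfect-match Tm = 2(15) + 4(6) = 30 + 24 = 54°C
Mismatches (positions where the bases are not complementary): 5 (at positions 8, 9, 11, 16, 19)
Effective Tm = 54 − 5×4 = 54 − 20 = 34°C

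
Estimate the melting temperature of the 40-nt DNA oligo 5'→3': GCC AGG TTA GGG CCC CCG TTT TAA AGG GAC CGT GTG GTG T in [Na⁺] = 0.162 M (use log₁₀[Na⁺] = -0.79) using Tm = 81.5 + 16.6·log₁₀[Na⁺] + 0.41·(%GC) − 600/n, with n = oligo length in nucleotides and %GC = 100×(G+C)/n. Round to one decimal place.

78.0°C

Length n = 40. Counting bases: T=10, A=6, C=9, G=15
G+C = 24, so %GC = 24/40 × 100 = 60%
Salt term: 16.6 × (-0.79) = -13.114
GC term: 0.41 × 60 = 24.6; length term: −600/40 = −15
Tm = 81.5 + (-13.114) + 24.6 − 15 = 77.986 → 78.0°C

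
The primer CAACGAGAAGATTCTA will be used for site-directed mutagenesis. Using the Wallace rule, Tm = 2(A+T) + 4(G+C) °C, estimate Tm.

44°C

Counting bases: G=3, C=3, T=3, A=7
A+T = 10, G+C = 6
Tm = 4·6 + 2·10 = 24 + 20 = 44°C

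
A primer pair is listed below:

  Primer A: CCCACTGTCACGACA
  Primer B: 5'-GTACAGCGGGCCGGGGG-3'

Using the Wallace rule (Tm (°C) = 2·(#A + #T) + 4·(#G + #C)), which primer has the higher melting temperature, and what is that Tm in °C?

Primer B, 62°C

Primer A: A+T=6, G+C=9 → Tm = 2(6)+4(9) = 48°C
Primer B: A+T=3, G+C=14 → Tm = 2(3)+4(14) = 62°C
48°C vs 62°C → primer B is higher.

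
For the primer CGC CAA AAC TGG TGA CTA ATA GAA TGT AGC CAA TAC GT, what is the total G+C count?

Base counts: C=8, A=14, G=8, T=8
G+C = 8 + 8 = 16

16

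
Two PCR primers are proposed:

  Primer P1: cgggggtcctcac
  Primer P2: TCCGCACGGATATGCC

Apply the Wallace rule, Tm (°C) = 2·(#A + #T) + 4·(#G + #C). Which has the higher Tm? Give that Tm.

Primer P2, 52°C

Primer P1: A+T=3, G+C=10 → Tm = 2(3)+4(10) = 46°C
Primer P2: A+T=6, G+C=10 → Tm = 2(6)+4(10) = 52°C
46°C vs 52°C → primer P2 is higher.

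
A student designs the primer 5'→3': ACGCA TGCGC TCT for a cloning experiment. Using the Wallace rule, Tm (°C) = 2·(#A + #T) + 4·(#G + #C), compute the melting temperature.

Counting bases: G=3, T=3, A=2, C=5
A+T = 5, G+C = 8
Tm = 4·8 + 2·5 = 32 + 10 = 42°C

42°C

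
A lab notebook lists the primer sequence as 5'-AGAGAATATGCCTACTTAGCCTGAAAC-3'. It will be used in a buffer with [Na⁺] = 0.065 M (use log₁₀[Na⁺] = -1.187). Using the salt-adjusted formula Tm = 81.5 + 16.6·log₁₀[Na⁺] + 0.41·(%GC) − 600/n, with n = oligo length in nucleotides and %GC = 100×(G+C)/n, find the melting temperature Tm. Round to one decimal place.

Length n = 27. T=6, G=5, A=10, C=6
G+C = 11, so %GC = 11/27 × 100 = 40.741%
Salt term: 16.6 × (-1.187) = -19.704
GC term: 0.41 × 40.741 = 16.704; length term: −600/27 = −22.222
Tm = 81.5 + (-19.704) + 16.704 − 22.222 = 56.278 → 56.3°C

56.3°C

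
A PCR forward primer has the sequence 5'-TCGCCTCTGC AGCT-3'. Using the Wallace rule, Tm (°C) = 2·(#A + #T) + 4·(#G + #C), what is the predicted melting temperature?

46°C

C=6, T=4, G=3, A=1
A+T = 5, G+C = 9
Tm = 2(5) + 4(9) = 10 + 36 = 46°C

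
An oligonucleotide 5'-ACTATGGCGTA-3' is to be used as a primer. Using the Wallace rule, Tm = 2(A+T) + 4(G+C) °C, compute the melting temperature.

Scanning the sequence gives G=3, T=3, C=2, A=3.
AT pairs contribute 6, GC pairs contribute 5.
Tm = 2(6) + 4(5) = 12 + 20 = 32°C

32°C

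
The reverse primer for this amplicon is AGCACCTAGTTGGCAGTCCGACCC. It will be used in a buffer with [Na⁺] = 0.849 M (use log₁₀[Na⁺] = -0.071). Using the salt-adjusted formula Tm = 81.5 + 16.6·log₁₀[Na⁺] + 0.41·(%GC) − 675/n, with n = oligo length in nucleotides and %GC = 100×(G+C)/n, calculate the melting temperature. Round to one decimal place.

77.8°C

Length n = 24. Counting bases: C=9, G=6, T=4, A=5
G+C = 15, so %GC = 15/24 × 100 = 62.5%
Salt term: 16.6 × (-0.071) = -1.179
GC term: 0.41 × 62.5 = 25.625; length term: −675/24 = −28.125
Tm = 81.5 + (-1.179) + 25.625 − 28.125 = 77.821 → 77.8°C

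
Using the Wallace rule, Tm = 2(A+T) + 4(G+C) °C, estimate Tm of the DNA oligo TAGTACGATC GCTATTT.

46°C

T=7, A=4, G=3, C=3
A+T = 11, G+C = 6
Tm = 2(11) + 4(6) = 22 + 24 = 46°C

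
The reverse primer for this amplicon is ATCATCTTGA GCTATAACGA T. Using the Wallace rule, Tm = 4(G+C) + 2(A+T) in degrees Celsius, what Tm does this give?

56°C

Scanning the sequence gives C=4, T=7, A=7, G=3.
So N_AT = 14 and N_GC = 7.
Tm = 2(14) + 4(7) = 28 + 28 = 56°C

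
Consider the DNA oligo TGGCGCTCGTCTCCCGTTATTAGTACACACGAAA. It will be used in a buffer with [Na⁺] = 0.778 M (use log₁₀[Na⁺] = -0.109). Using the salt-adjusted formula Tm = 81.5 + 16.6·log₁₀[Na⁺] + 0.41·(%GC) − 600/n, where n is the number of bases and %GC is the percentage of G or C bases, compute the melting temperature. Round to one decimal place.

82.5°C

Length n = 34. Scanning the sequence gives C=10, T=9, G=7, A=8.
G+C = 17, so %GC = 17/34 × 100 = 50%
Salt term: 16.6 × (-0.109) = -1.809
GC term: 0.41 × 50 = 20.5; length term: −600/34 = −17.647
Tm = 81.5 + (-1.809) + 20.5 − 17.647 = 82.544 → 82.5°C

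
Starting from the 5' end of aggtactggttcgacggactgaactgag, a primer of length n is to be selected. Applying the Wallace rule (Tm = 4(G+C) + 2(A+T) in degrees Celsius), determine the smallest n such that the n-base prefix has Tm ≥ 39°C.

n = 13

First 12 bases: AGGTACTGGTTC → Tm = 36°C (< 39°C)
First 13 bases: AGGTACTGGTTCG → Tm = 40°C (≥ 39°C)
Since every base adds ≥2°C, Tm only increases with n, so the threshold is first crossed at n = 13.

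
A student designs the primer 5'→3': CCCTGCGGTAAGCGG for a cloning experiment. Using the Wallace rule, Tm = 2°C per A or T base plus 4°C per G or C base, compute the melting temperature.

Base counts: A=2, G=6, C=5, T=2
So N_AT = 4 and N_GC = 11.
Tm = 2(4) + 4(11) = 8 + 44 = 52°C

52°C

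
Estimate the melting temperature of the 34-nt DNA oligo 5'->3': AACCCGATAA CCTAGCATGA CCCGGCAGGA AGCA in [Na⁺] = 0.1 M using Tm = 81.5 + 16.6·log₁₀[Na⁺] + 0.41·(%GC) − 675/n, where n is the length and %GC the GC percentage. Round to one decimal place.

Length n = 34. Counting bases: A=12, C=11, G=8, T=3
G+C = 19, so %GC = 19/34 × 100 = 55.882%
Salt term: 16.6 × (-1) = -16.6
GC term: 0.41 × 55.882 = 22.912; length term: −675/34 = −19.853
Tm = 81.5 + (-16.6) + 22.912 − 19.853 = 67.959 → 68.0°C

68.0°C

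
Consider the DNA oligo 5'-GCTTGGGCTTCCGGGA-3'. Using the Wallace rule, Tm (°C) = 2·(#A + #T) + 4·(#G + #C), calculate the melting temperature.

G=7, A=1, C=4, T=4
So N_AT = 5 and N_GC = 11.
Tm = 2×5 + 4×11 = 54°C

54°C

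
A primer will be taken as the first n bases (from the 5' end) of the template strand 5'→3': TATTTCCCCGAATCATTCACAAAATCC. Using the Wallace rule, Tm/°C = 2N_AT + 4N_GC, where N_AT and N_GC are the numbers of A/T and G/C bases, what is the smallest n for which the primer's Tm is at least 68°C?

First 25 bases: TATTTCCCCGAATCATTCACAAAAT → Tm = 66°C (< 68°C)
First 26 bases: TATTTCCCCGAATCATTCACAAAATC → Tm = 70°C (≥ 68°C)
Since every base adds ≥2°C, Tm only increases with n, so the threshold is first crossed at n = 26.

n = 26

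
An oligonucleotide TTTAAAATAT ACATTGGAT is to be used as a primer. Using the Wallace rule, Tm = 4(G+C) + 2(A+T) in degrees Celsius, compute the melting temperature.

Scanning the sequence gives A=8, C=1, G=2, T=8.
So N_AT = 16 and N_GC = 3.
Tm = 2(16) + 4(3) = 32 + 12 = 44°C

44°C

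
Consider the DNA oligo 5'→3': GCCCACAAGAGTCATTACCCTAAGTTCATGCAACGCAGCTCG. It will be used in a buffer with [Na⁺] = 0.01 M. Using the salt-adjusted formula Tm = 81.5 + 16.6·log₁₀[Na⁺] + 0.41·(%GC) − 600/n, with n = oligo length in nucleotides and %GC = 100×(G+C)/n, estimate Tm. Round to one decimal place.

Length n = 42. Counting bases: C=14, A=12, T=8, G=8
G+C = 22, so %GC = 22/42 × 100 = 52.381%
Salt term: 16.6 × (-2) = -33.2
GC term: 0.41 × 52.381 = 21.476; length term: −600/42 = −14.286
Tm = 81.5 + (-33.2) + 21.476 − 14.286 = 55.49 → 55.5°C

55.5°C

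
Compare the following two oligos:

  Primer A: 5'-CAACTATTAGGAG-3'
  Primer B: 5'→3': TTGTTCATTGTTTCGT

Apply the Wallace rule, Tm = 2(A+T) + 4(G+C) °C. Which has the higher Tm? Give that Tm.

Primer A: A+T=8, G+C=5 → Tm = 2(8)+4(5) = 36°C
Primer B: A+T=11, G+C=5 → Tm = 2(11)+4(5) = 42°C
36°C vs 42°C → primer B is higher.

Primer B, 42°C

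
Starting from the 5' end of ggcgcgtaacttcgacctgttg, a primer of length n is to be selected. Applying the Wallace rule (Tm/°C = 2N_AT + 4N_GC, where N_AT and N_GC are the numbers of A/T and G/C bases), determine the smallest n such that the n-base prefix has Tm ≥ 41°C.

First 12 bases: GGCGCGTAACTT → Tm = 38°C (< 41°C)
First 13 bases: GGCGCGTAACTTC → Tm = 42°C (≥ 41°C)
Each additional base adds 2°C (A/T) or 4°C (G/C), so Tm is non-decreasing in n; n = 13 is the first length to reach 41°C.

n = 13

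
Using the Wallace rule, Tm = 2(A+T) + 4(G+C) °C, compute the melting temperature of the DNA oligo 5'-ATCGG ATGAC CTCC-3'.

Base counts: T=3, C=5, A=3, G=3
AT pairs contribute 6, GC pairs contribute 8.
Tm = 2×6 + 4×8 = 44°C

44°C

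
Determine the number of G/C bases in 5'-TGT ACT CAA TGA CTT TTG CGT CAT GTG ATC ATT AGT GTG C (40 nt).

Base counts: A=8, C=7, T=16, G=9
G+C = 9 + 7 = 16

16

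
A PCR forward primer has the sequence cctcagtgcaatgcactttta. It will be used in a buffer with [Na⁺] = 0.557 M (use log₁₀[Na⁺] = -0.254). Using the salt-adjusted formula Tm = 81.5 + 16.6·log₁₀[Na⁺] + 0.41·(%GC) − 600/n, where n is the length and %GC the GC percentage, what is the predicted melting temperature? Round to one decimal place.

Length n = 21. Base counts: G=3, T=7, C=6, A=5
G+C = 9, so %GC = 9/21 × 100 = 42.857%
Salt term: 16.6 × (-0.254) = -4.216
GC term: 0.41 × 42.857 = 17.571; length term: −600/21 = −28.571
Tm = 81.5 + (-4.216) + 17.571 − 28.571 = 66.284 → 66.3°C

66.3°C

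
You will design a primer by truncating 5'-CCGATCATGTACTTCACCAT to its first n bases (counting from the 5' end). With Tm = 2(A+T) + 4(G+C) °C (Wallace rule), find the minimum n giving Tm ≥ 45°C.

n = 16

First 15 bases: CCGATCATGTACTTC → Tm = 44°C (< 45°C)
First 16 bases: CCGATCATGTACTTCA → Tm = 46°C (≥ 45°C)
Since every base adds ≥2°C, Tm only increases with n, so the threshold is first crossed at n = 16.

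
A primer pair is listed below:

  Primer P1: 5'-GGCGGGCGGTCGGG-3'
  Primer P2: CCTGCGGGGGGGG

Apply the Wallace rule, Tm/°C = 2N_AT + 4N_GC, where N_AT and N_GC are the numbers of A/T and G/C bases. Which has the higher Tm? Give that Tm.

Primer P1, 54°C

Primer P1: A+T=1, G+C=13 → Tm = 2(1)+4(13) = 54°C
Primer P2: A+T=1, G+C=12 → Tm = 2(1)+4(12) = 50°C
54°C vs 50°C → primer P1 is higher.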